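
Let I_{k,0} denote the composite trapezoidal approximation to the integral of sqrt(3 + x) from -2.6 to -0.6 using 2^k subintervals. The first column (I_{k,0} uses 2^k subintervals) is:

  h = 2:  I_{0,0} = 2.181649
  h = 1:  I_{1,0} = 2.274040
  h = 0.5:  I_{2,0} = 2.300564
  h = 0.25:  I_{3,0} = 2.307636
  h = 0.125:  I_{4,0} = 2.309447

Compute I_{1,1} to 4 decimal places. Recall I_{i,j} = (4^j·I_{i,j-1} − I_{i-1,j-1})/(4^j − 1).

Richardson extrapolation on the trapezoidal column (denominator 4−1=3):
I_{1,1} = 2.274040 + (2.274040 − 2.181649)/3 = 2.304837

2.3048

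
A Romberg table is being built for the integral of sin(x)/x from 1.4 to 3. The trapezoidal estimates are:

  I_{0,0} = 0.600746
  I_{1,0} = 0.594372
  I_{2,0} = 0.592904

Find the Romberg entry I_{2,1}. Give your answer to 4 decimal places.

I_{2,1} = (4·0.592904 − 0.594372) / 3 = 0.592415
(Column j=1 coincides with Simpson's rule on the same nodes.)

0.5924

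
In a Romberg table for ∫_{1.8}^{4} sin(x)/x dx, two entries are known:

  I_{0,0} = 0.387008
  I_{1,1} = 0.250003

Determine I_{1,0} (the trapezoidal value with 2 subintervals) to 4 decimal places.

From I_{1,1} = (4·I_{1,0} − I_{0,0})/3, solve for I_{1,0}:
4·I_{1,0} = 3·0.250003 + 0.387008 = 1.137017
I_{1,0} = 0.284254

0.2843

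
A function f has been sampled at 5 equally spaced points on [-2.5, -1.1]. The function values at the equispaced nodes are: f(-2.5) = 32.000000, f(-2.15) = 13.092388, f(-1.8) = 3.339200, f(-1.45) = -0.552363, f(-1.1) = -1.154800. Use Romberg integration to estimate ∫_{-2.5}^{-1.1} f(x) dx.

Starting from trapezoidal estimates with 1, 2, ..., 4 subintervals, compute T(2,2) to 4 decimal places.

10.2242

T(0,0) (trapezoid, 1 panel, h=1.4000): 21.591640
T(1,0) (trapezoid, 2 panels, h=0.7000): 13.133260
T(2,0) (trapezoid, 4 panels, h=0.3500): 10.955639
T(1,1) = 13.133260 + (13.133260 − 21.591640)/3 = 10.313800
T(2,1) = 10.955639 + (10.955639 − 13.133260)/3 = 10.229765
T(2,2) = 10.229765 + (10.229765 − 10.313800)/15 = 10.224163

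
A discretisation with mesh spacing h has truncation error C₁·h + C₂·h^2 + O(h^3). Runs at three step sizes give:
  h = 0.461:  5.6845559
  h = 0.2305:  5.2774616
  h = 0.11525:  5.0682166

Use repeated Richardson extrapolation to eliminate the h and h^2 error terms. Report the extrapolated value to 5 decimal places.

First eliminate the h term (factor 2^1 = 2):
  B₁ = (2·5.2774616 − 5.6845559)/1 = 4.8703673
  B₂ = (2·5.0682166 − 5.2774616)/1 = 4.8589716
Then eliminate the h^2 term (factor 2^2 = 4):
  (4·4.8589716 − 4.8703673)/3 = 4.8551730

4.85517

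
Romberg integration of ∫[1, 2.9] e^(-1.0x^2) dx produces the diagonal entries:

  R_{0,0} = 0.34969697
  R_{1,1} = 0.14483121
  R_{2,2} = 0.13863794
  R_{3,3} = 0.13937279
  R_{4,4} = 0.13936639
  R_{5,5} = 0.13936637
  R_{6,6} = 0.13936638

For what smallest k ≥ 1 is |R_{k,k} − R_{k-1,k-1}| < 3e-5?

k = 4

|R_{1,1} − R_{0,0}| = 0.20486576 ≥ 3e-5
|R_{2,2} − R_{1,1}| = 0.00619327 ≥ 3e-5
|R_{3,3} − R_{2,2}| = 0.00073485 ≥ 3e-5
|R_{4,4} − R_{3,3}| = 0.00000640 < 3e-5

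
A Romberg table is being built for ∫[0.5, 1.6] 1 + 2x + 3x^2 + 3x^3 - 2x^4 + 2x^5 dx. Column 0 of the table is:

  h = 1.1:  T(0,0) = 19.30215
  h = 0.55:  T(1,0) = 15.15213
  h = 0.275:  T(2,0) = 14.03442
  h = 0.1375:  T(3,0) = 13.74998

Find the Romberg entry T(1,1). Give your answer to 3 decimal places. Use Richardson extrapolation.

Richardson extrapolation on the trapezoidal column (denominator 4−1=3):
T(1,1) = (4·15.15213 − 19.30215) / 3 = 13.76879

13.769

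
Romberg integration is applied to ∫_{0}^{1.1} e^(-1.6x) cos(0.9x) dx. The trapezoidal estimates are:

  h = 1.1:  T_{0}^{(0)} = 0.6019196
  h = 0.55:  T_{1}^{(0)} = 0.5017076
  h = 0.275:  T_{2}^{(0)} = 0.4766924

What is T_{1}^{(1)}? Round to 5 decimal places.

Richardson extrapolation on the trapezoidal column (denominator 4−1=3):
T_{1}^{(1)} = 0.5017076 + (0.5017076 − 0.6019196)/3 = 0.4683036

0.46830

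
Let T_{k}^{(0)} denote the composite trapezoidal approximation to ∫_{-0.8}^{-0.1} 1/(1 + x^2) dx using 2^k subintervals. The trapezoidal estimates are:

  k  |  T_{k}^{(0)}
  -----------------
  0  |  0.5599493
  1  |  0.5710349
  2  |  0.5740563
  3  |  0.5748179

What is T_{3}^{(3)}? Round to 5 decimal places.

Richardson extrapolation on the trapezoidal column (denominator 4−1=3):
T_{1}^{(1)} = (4·0.5710349 − 0.5599493) / 3 = 0.5747301
T_{2}^{(1)} = 0.5740563 + (0.5740563 − 0.5710349)/3 = 0.5750634
T_{3}^{(1)} = 0.5748179 + (0.5748179 − 0.5740563)/3 = 0.5750718
T_{2}^{(2)} = 0.5750634 + (0.5750634 − 0.5747301)/15 = 0.5750856
T_{3}^{(2)} = 0.5750718 + (0.5750718 − 0.5750634)/15 = 0.5750724
T_{3}^{(3)} = 0.5750724 + (0.5750724 − 0.5750856)/63 = 0.5750722
(Column j=1 coincides with Simpson's rule on the same nodes.)

0.57507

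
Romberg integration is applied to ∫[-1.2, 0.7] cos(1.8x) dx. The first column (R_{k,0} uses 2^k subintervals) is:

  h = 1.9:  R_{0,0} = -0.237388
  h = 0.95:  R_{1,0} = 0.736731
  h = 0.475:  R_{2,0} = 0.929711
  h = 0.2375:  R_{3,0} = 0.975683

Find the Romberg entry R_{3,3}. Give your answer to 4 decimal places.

Richardson extrapolation on the trapezoidal column (denominator 4−1=3):
R_{1,1} = (4·0.736731 − (-0.237388)) / 3 = 1.061437
R_{2,1} = 0.929711 + (0.929711 − 0.736731)/3 = 0.994038
R_{3,1} = 0.975683 + (0.975683 − 0.929711)/3 = 0.991007
R_{2,2} = 0.994038 + (0.994038 − 1.061437)/15 = 0.989545
R_{3,2} = 0.991007 + (0.991007 − 0.994038)/15 = 0.990805
R_{3,3} = 0.990805 + (0.990805 − 0.989545)/63 = 0.990825

0.9908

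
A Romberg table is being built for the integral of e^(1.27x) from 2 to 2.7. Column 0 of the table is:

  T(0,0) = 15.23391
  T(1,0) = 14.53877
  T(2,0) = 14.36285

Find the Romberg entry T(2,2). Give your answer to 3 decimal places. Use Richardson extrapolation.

T(1,1) = 14.53877 + (14.53877 − 15.23391)/3 = 14.30706
T(2,1) = 14.36285 + (14.36285 − 14.53877)/3 = 14.30421
T(2,2) = (16·14.30421 − 14.30706) / 15 = 14.30402

14.304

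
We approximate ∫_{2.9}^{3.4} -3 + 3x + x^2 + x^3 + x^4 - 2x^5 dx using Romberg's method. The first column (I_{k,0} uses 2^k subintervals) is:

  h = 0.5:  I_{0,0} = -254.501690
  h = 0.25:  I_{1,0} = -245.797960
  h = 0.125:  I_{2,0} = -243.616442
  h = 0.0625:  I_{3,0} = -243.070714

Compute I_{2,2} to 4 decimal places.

I_{1,1} = (4·(-245.797960) − (-254.501690)) / 3 = -242.896717
I_{2,1} = -243.616442 + (-243.616442 − (-245.797960))/3 = -242.889269
I_{2,2} = (16·(-242.889269) − (-242.896717)) / 15 = -242.888772

-242.8888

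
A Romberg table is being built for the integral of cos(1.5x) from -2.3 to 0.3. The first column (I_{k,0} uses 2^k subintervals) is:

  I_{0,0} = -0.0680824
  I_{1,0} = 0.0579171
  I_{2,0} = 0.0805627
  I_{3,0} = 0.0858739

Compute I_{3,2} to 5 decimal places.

Richardson extrapolation on the trapezoidal column (denominator 4−1=3):
I_{2,1} = 0.0805627 + (0.0805627 − 0.0579171)/3 = 0.0881112
I_{3,1} = 0.0858739 + (0.0858739 − 0.0805627)/3 = 0.0876443
I_{3,2} = 0.0876443 + (0.0876443 − 0.0881112)/15 = 0.0876132
(Column j=1 coincides with Simpson's rule on the same nodes.)

0.08761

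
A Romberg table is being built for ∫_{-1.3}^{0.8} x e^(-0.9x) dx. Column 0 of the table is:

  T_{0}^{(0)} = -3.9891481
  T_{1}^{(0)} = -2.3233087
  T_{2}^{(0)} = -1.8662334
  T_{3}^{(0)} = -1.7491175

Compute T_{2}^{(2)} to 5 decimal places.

-1.71026

Richardson extrapolation on the trapezoidal column (denominator 4−1=3):
T_{1}^{(1)} = (4·(-2.3233087) − (-3.9891481)) / 3 = -1.7680289
T_{2}^{(1)} = (4·(-1.8662334) − (-2.3233087)) / 3 = -1.7138750
T_{2}^{(2)} = (16·(-1.7138750) − (-1.7680289)) / 15 = -1.7102647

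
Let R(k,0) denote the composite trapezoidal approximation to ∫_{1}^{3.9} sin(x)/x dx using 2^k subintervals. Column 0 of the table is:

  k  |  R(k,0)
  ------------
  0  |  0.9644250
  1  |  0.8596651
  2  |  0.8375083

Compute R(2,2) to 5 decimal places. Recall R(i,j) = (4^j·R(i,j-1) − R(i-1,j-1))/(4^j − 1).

Richardson extrapolation on the trapezoidal column (denominator 4−1=3):
R(1,1) = 0.8596651 + (0.8596651 − 0.9644250)/3 = 0.8247451
R(2,1) = (4·0.8375083 − 0.8596651) / 3 = 0.8301227
R(2,2) = 0.8301227 + (0.8301227 − 0.8247451)/15 = 0.8304812

0.83048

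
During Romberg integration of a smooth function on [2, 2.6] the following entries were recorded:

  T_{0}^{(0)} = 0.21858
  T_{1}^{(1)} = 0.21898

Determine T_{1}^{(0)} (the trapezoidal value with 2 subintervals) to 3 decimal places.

From T_{1}^{(1)} = (4·T_{1}^{(0)} − T_{0}^{(0)})/3, solve for T_{1}^{(0)}:
4·T_{1}^{(0)} = 3·0.21898 + 0.21858 = 0.87552
T_{1}^{(0)} = 0.21888

0.219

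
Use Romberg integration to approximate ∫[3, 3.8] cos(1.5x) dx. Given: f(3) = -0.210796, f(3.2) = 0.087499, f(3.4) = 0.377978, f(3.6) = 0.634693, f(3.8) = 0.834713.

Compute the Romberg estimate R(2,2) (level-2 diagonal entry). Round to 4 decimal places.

R(0,0) (trapezoid, 1 panel, h=0.8000): 0.249567
R(1,0) (trapezoid, 2 panels, h=0.4000): 0.275975
R(2,0) (trapezoid, 4 panels, h=0.2000): 0.282426
R(1,1) = 0.275975 + (0.275975 − 0.249567)/3 = 0.284778
R(2,1) = 0.282426 + (0.282426 − 0.275975)/3 = 0.284576
R(2,2) = 0.284576 + (0.284576 − 0.284778)/15 = 0.284563

0.2846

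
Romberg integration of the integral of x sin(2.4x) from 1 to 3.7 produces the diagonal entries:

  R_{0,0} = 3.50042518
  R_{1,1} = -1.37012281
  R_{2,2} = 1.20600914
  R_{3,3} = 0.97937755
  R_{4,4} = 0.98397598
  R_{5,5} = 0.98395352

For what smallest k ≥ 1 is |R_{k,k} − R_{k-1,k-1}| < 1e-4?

k = 5

|R_{1,1} − R_{0,0}| = 4.87054799 ≥ 1e-4
|R_{2,2} − R_{1,1}| = 2.57613195 ≥ 1e-4
|R_{3,3} − R_{2,2}| = 0.22663159 ≥ 1e-4
|R_{4,4} − R_{3,3}| = 0.00459843 ≥ 1e-4
|R_{5,5} − R_{4,4}| = 0.00002246 < 1e-4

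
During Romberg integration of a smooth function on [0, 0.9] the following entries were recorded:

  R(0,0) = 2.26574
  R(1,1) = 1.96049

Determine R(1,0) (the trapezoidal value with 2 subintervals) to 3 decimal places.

2.037

From R(1,1) = (4·R(1,0) − R(0,0))/3, solve for R(1,0):
4·R(1,0) = 3·1.96049 + 2.26574 = 8.14721
R(1,0) = 2.03680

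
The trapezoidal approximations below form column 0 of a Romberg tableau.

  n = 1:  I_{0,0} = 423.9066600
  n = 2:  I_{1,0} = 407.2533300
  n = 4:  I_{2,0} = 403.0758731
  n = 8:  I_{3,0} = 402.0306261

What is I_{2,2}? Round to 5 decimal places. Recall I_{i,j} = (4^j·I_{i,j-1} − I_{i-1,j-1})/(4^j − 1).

401.68213

I_{1,1} = 407.2533300 + (407.2533300 − 423.9066600)/3 = 401.7022200
I_{2,1} = (4·403.0758731 − 407.2533300) / 3 = 401.6833875
I_{2,2} = 401.6833875 + (401.6833875 − 401.7022200)/15 = 401.6821320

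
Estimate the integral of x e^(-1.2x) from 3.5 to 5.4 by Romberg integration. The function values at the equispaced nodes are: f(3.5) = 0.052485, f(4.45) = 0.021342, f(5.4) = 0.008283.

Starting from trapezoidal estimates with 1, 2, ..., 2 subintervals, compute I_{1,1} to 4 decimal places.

0.0463

I_{0,0} (trapezoid, 1 panel, h=1.9000): 0.057730
I_{1,0} (trapezoid, 2 panels, h=0.9500): 0.049140
I_{1,1} = 0.049140 + (0.049140 − 0.057730)/3 = 0.046277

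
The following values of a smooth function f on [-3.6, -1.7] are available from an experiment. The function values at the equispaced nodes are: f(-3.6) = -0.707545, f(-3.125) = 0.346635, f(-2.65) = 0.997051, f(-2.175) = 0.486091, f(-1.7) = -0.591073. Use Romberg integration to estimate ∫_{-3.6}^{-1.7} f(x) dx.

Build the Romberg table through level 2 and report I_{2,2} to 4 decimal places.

0.6232

I_{0,0} (trapezoid, 1 panel, h=1.9000): -1.233687
I_{1,0} (trapezoid, 2 panels, h=0.9500): 0.330355
I_{2,0} (trapezoid, 4 panels, h=0.4750): 0.560722
I_{1,1} = 0.330355 + (0.330355 − (-1.233687))/3 = 0.851702
I_{2,1} = 0.560722 + (0.560722 − 0.330355)/3 = 0.637511
I_{2,2} = 0.637511 + (0.637511 − 0.851702)/15 = 0.623232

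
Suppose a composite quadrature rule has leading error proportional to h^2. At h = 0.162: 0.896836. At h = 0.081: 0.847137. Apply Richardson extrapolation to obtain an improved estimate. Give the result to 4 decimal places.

0.8306

Extrapolated value = (4·A(h/2) − A(h)) / (4 − 1)
= (4·0.847137 − 0.896836) / 3
= 2.491712 / 3 = 0.830571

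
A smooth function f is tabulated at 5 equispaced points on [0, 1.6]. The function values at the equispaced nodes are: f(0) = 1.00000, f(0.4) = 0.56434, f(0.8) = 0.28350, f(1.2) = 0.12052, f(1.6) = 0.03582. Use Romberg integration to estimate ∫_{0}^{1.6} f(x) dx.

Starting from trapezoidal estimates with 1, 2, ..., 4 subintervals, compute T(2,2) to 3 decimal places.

T(0,0) (trapezoid, 1 panel, h=1.6000): 0.82866
T(1,0) (trapezoid, 2 panels, h=0.8000): 0.64113
T(2,0) (trapezoid, 4 panels, h=0.4000): 0.59451
T(1,1) = 0.64113 + (0.64113 − 0.82866)/3 = 0.57862
T(2,1) = 0.59451 + (0.59451 − 0.64113)/3 = 0.57897
T(2,2) = 0.57897 + (0.57897 − 0.57862)/15 = 0.57899

0.579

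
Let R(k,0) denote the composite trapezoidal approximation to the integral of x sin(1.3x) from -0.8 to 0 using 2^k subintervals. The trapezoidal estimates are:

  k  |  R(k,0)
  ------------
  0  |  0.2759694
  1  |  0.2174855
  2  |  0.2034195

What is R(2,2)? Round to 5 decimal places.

0.19878

Richardson extrapolation on the trapezoidal column (denominator 4−1=3):
R(1,1) = 0.2174855 + (0.2174855 − 0.2759694)/3 = 0.1979909
R(2,1) = (4·0.2034195 − 0.2174855) / 3 = 0.1987308
R(2,2) = (16·0.1987308 − 0.1979909) / 15 = 0.1987801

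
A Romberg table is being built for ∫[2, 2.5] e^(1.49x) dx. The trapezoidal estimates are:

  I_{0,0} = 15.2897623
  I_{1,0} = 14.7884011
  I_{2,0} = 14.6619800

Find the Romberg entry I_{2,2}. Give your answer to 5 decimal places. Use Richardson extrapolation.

14.61974

Richardson extrapolation on the trapezoidal column (denominator 4−1=3):
I_{1,1} = (4·14.7884011 − 15.2897623) / 3 = 14.6212807
I_{2,1} = (4·14.6619800 − 14.7884011) / 3 = 14.6198396
I_{2,2} = 14.6198396 + (14.6198396 − 14.6212807)/15 = 14.6197435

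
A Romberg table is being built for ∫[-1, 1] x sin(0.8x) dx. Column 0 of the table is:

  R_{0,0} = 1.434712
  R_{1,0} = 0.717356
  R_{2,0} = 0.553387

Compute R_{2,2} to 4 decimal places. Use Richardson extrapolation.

R_{1,1} = (4·0.717356 − 1.434712) / 3 = 0.478237
R_{2,1} = 0.553387 + (0.553387 − 0.717356)/3 = 0.498731
R_{2,2} = 0.498731 + (0.498731 − 0.478237)/15 = 0.500097

0.5001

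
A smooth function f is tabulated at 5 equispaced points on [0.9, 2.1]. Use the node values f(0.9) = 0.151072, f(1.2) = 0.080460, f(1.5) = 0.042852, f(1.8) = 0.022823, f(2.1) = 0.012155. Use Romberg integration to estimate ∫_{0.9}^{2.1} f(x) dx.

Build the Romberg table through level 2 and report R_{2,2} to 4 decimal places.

R_{0,0} (trapezoid, 1 panel, h=1.2000): 0.097936
R_{1,0} (trapezoid, 2 panels, h=0.6000): 0.074679
R_{2,0} (trapezoid, 4 panels, h=0.3000): 0.068325
R_{1,1} = 0.074679 + (0.074679 − 0.097936)/3 = 0.066927
R_{2,1} = 0.068325 + (0.068325 − 0.074679)/3 = 0.066207
R_{2,2} = 0.066207 + (0.066207 − 0.066927)/15 = 0.066159

0.0662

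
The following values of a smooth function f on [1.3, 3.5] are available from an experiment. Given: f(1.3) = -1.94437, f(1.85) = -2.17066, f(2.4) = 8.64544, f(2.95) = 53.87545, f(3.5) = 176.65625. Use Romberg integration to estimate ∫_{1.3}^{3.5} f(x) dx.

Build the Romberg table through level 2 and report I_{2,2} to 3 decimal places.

72.876

I_{0,0} (trapezoid, 1 panel, h=2.2000): 192.18307
I_{1,0} (trapezoid, 2 panels, h=1.1000): 105.60152
I_{2,0} (trapezoid, 4 panels, h=0.5500): 81.23839
I_{1,1} = 105.60152 + (105.60152 − 192.18307)/3 = 76.74100
I_{2,1} = 81.23839 + (81.23839 − 105.60152)/3 = 73.11735
I_{2,2} = 73.11735 + (73.11735 − 76.74100)/15 = 72.87577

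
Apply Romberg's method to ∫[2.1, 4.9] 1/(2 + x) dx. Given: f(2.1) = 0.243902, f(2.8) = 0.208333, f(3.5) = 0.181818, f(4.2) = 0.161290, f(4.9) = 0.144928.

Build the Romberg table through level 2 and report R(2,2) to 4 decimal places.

0.5205

R(0,0) (trapezoid, 1 panel, h=2.8000): 0.544362
R(1,0) (trapezoid, 2 panels, h=1.4000): 0.526726
R(2,0) (trapezoid, 4 panels, h=0.7000): 0.522099
R(1,1) = 0.526726 + (0.526726 − 0.544362)/3 = 0.520847
R(2,1) = 0.522099 + (0.522099 − 0.526726)/3 = 0.520557
R(2,2) = 0.520557 + (0.520557 − 0.520847)/15 = 0.520538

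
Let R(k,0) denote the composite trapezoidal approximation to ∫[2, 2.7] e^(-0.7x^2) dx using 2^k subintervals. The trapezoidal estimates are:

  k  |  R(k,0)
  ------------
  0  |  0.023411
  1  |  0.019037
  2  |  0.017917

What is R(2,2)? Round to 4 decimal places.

0.0175

R(1,1) = (4·0.019037 − 0.023411) / 3 = 0.017579
R(2,1) = (4·0.017917 − 0.019037) / 3 = 0.017544
R(2,2) = (16·0.017544 − 0.017579) / 15 = 0.017542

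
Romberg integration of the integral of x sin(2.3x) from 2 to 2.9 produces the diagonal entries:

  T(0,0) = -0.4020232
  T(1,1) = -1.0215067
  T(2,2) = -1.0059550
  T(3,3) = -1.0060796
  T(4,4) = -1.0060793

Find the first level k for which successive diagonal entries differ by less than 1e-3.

k = 3

|T(1,1) − T(0,0)| = 0.6194835 ≥ 1e-3
|T(2,2) − T(1,1)| = 0.0155517 ≥ 1e-3
|T(3,3) − T(2,2)| = 0.0001246 < 1e-3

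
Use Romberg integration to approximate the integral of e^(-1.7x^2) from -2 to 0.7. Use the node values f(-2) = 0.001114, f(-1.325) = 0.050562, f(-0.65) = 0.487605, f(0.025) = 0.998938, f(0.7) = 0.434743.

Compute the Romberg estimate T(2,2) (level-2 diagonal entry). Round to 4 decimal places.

1.2746

T(0,0) (trapezoid, 1 panel, h=2.7000): 0.588407
T(1,0) (trapezoid, 2 panels, h=1.3500): 0.952470
T(2,0) (trapezoid, 4 panels, h=0.6750): 1.184648
T(1,1) = 0.952470 + (0.952470 − 0.588407)/3 = 1.073824
T(2,1) = 1.184648 + (1.184648 − 0.952470)/3 = 1.262041
T(2,2) = 1.262041 + (1.262041 − 1.073824)/15 = 1.274589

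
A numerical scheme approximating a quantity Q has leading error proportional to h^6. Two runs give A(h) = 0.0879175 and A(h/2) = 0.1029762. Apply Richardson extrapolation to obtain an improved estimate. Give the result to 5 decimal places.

Extrapolated value = (64·A(h/2) − A(h)) / (64 − 1)
= (64·0.1029762 − 0.0879175) / 63
= 6.5025593 / 63 = 0.1032152

0.10322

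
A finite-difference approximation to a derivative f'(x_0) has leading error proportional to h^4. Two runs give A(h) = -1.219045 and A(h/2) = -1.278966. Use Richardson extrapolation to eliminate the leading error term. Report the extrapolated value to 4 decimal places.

-1.2830

The leading error scales as h^4; refining by a factor of 2 reduces it by 2^4 = 16.
Extrapolated value = (16·A(h/2) − A(h)) / (16 − 1)
= (16·(-1.278966) − (-1.219045)) / 15
= -19.244411 / 15 = -1.282961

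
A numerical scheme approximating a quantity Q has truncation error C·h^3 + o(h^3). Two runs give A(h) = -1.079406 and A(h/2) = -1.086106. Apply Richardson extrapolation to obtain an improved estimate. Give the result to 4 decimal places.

-1.0871

The leading error scales as h^3; refining by a factor of 2 reduces it by 2^3 = 8.
Extrapolated value = (8·A(h/2) − A(h)) / (8 − 1)
= (8·(-1.086106) − (-1.079406)) / 7
= -7.609442 / 7 = -1.087063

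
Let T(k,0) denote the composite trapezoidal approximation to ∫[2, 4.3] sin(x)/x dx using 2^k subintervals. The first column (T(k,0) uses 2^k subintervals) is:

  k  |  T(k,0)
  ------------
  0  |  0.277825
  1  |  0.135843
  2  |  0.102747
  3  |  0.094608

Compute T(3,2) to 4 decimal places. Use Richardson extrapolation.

T(2,1) = 0.102747 + (0.102747 − 0.135843)/3 = 0.091715
T(3,1) = (4·0.094608 − 0.102747) / 3 = 0.091895
T(3,2) = (16·0.091895 − 0.091715) / 15 = 0.091907

0.0919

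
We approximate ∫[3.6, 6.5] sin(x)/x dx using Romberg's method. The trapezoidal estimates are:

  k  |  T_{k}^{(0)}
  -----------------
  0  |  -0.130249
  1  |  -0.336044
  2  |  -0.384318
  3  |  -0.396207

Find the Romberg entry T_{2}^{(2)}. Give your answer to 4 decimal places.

-0.4001

Richardson extrapolation on the trapezoidal column (denominator 4−1=3):
T_{1}^{(1)} = (4·(-0.336044) − (-0.130249)) / 3 = -0.404642
T_{2}^{(1)} = -0.384318 + (-0.384318 − (-0.336044))/3 = -0.400409
T_{2}^{(2)} = -0.400409 + (-0.400409 − (-0.404642))/15 = -0.400127
(Column j=1 coincides with Simpson's rule on the same nodes.)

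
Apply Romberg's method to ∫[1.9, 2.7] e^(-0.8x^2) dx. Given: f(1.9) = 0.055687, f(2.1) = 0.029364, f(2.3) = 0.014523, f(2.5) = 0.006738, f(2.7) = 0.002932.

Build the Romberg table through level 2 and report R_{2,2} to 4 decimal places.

R_{0,0} (trapezoid, 1 panel, h=0.8000): 0.023448
R_{1,0} (trapezoid, 2 panels, h=0.4000): 0.017533
R_{2,0} (trapezoid, 4 panels, h=0.2000): 0.015987
R_{1,1} = 0.017533 + (0.017533 − 0.023448)/3 = 0.015561
R_{2,1} = 0.015987 + (0.015987 − 0.017533)/3 = 0.015472
R_{2,2} = 0.015472 + (0.015472 − 0.015561)/15 = 0.015466

0.0155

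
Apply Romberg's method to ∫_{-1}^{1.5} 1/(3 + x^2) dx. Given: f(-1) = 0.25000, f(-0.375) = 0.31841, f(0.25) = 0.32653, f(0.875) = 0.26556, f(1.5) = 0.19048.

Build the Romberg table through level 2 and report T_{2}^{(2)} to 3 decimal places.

T_{0}^{(0)} (trapezoid, 1 panel, h=2.5000): 0.55060
T_{1}^{(0)} (trapezoid, 2 panels, h=1.2500): 0.68346
T_{2}^{(0)} (trapezoid, 4 panels, h=0.6250): 0.70671
T_{1}^{(1)} = 0.68346 + (0.68346 − 0.55060)/3 = 0.72775
T_{2}^{(1)} = 0.70671 + (0.70671 − 0.68346)/3 = 0.71446
T_{2}^{(2)} = 0.71446 + (0.71446 − 0.72775)/15 = 0.71357

0.714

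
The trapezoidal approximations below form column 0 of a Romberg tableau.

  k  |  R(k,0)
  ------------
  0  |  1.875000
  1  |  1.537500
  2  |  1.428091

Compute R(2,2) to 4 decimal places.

1.3894

R(1,1) = 1.537500 + (1.537500 − 1.875000)/3 = 1.425000
R(2,1) = 1.428091 + (1.428091 − 1.537500)/3 = 1.391621
R(2,2) = 1.391621 + (1.391621 − 1.425000)/15 = 1.389396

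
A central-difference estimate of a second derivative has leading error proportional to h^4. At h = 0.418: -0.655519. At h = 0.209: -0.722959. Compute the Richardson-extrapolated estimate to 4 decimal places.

The leading error scales as h^4; refining by a factor of 2 reduces it by 2^4 = 16.
Extrapolated value = (16·A(h/2) − A(h)) / (16 − 1)
= (16·(-0.722959) − (-0.655519)) / 15
= -10.911825 / 15 = -0.727455

-0.7275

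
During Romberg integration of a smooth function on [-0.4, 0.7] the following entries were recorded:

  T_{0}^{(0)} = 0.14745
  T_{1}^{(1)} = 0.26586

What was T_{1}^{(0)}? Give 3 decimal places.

From T_{1}^{(1)} = (4·T_{1}^{(0)} − T_{0}^{(0)})/3, solve for T_{1}^{(0)}:
4·T_{1}^{(0)} = 3·0.26586 + 0.14745 = 0.94503
T_{1}^{(0)} = 0.23626

0.236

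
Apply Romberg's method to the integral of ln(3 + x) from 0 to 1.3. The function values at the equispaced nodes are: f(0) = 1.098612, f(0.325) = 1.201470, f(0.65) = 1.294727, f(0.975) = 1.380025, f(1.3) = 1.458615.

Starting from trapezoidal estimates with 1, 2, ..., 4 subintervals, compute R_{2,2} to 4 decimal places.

1.6762

R_{0,0} (trapezoid, 1 panel, h=1.3000): 1.662198
R_{1,0} (trapezoid, 2 panels, h=0.6500): 1.672671
R_{2,0} (trapezoid, 4 panels, h=0.3250): 1.675322
R_{1,1} = 1.672671 + (1.672671 − 1.662198)/3 = 1.676162
R_{2,1} = 1.675322 + (1.675322 − 1.672671)/3 = 1.676206
R_{2,2} = 1.676206 + (1.676206 − 1.676162)/15 = 1.676209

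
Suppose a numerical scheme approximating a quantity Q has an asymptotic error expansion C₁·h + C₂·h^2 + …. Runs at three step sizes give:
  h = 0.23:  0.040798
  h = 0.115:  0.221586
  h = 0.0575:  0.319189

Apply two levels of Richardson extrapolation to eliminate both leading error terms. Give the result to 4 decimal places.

First eliminate the h term (factor 2^1 = 2):
  B₁ = (2·0.221586 − 0.040798)/1 = 0.402374
  B₂ = (2·0.319189 − 0.221586)/1 = 0.416792
Then eliminate the h^2 term (factor 2^2 = 4):
  (4·0.416792 − 0.402374)/3 = 0.421598

0.4216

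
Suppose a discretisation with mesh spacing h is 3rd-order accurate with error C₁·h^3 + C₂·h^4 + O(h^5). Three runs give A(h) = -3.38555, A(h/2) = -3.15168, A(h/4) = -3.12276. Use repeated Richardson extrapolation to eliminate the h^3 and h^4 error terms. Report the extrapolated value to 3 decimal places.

First eliminate the h^3 term (factor 2^3 = 8):
  B₁ = (8·(-3.15168) − (-3.38555))/7 = -3.11827
  B₂ = (8·(-3.12276) − (-3.15168))/7 = -3.11863
Then eliminate the h^4 term (factor 2^4 = 16):
  (16·(-3.11863) − (-3.11827))/15 = -3.11865

-3.119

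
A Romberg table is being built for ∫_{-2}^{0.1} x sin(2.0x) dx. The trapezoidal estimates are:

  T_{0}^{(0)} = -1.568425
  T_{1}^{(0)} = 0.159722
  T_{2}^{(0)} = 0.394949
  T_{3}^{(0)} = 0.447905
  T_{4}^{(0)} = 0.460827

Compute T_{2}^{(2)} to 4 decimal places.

T_{1}^{(1)} = 0.159722 + (0.159722 − (-1.568425))/3 = 0.735771
T_{2}^{(1)} = 0.394949 + (0.394949 − 0.159722)/3 = 0.473358
T_{2}^{(2)} = 0.473358 + (0.473358 − 0.735771)/15 = 0.455864

0.4559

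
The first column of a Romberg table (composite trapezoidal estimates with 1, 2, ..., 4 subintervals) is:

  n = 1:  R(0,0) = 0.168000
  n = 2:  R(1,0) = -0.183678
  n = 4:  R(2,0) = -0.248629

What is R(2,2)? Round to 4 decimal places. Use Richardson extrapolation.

Richardson extrapolation on the trapezoidal column (denominator 4−1=3):
R(1,1) = (4·(-0.183678) − 0.168000) / 3 = -0.300904
R(2,1) = -0.248629 + (-0.248629 − (-0.183678))/3 = -0.270279
R(2,2) = -0.270279 + (-0.270279 − (-0.300904))/15 = -0.268237
(Column j=1 coincides with Simpson's rule on the same nodes.)

-0.2682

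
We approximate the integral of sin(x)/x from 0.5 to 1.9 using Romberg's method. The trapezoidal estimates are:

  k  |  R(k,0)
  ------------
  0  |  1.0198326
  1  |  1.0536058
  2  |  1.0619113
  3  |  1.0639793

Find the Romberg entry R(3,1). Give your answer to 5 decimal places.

1.06467

R(3,1) = (4·1.0639793 − 1.0619113) / 3 = 1.0646686
(Column j=1 coincides with Simpson's rule on the same nodes.)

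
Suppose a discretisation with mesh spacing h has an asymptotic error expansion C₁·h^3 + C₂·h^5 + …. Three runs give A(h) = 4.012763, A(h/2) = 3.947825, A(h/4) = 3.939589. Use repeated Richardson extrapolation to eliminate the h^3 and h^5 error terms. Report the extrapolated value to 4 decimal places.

First eliminate the h^3 term (factor 2^3 = 8):
  B₁ = (8·3.947825 − 4.012763)/7 = 3.938548
  B₂ = (8·3.939589 − 3.947825)/7 = 3.938412
Then eliminate the h^5 term (factor 2^5 = 32):
  (32·3.938412 − 3.938548)/31 = 3.938408

3.9384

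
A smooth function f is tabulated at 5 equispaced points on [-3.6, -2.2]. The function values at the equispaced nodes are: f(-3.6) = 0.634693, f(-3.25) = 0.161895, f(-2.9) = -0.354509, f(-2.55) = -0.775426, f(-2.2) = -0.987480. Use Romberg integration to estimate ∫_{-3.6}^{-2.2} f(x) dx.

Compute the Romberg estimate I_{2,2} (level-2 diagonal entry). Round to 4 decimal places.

I_{0,0} (trapezoid, 1 panel, h=1.4000): -0.246951
I_{1,0} (trapezoid, 2 panels, h=0.7000): -0.371632
I_{2,0} (trapezoid, 4 panels, h=0.3500): -0.400552
I_{1,1} = -0.371632 + (-0.371632 − (-0.246951))/3 = -0.413192
I_{2,1} = -0.400552 + (-0.400552 − (-0.371632))/3 = -0.410192
I_{2,2} = -0.410192 + (-0.410192 − (-0.413192))/15 = -0.409992

-0.4100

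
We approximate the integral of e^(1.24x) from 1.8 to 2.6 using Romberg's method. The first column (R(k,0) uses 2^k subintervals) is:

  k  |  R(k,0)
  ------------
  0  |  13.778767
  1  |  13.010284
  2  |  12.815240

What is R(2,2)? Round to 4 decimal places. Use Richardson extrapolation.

12.7500

R(1,1) = (4·13.010284 − 13.778767) / 3 = 12.754123
R(2,1) = (4·12.815240 − 13.010284) / 3 = 12.750225
R(2,2) = 12.750225 + (12.750225 − 12.754123)/15 = 12.749965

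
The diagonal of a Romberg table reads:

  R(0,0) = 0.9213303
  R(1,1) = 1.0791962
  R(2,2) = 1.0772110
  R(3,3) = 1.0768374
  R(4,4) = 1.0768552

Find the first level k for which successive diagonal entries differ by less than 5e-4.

k = 3

|R(1,1) − R(0,0)| = 0.1578659 ≥ 5e-4
|R(2,2) − R(1,1)| = 0.0019852 ≥ 5e-4
|R(3,3) − R(2,2)| = 0.0003736 < 5e-4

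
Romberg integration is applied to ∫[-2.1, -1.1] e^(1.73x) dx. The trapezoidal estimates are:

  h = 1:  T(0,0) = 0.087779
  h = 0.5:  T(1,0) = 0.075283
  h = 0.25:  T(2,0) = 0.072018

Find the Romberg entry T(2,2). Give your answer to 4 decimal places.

T(1,1) = 0.075283 + (0.075283 − 0.087779)/3 = 0.071118
T(2,1) = (4·0.072018 − 0.075283) / 3 = 0.070930
T(2,2) = (16·0.070930 − 0.071118) / 15 = 0.070917

0.0709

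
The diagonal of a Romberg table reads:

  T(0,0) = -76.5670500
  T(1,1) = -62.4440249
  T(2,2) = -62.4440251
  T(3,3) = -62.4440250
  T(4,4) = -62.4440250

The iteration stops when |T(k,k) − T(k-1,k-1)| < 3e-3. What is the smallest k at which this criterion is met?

|T(1,1) − T(0,0)| = 14.1230251 ≥ 3e-3
|T(2,2) − T(1,1)| = 0.0000002 < 3e-3

k = 2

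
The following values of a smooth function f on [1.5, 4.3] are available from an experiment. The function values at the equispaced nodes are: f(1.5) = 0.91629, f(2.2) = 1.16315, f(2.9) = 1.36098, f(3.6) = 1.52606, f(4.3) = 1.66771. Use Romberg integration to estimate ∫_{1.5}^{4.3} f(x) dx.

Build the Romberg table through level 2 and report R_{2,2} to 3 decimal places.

R_{0,0} (trapezoid, 1 panel, h=2.8000): 3.61760
R_{1,0} (trapezoid, 2 panels, h=1.4000): 3.71417
R_{2,0} (trapezoid, 4 panels, h=0.7000): 3.73953
R_{1,1} = 3.71417 + (3.71417 − 3.61760)/3 = 3.74636
R_{2,1} = 3.73953 + (3.73953 − 3.71417)/3 = 3.74798
R_{2,2} = 3.74798 + (3.74798 − 3.74636)/15 = 3.74809

3.748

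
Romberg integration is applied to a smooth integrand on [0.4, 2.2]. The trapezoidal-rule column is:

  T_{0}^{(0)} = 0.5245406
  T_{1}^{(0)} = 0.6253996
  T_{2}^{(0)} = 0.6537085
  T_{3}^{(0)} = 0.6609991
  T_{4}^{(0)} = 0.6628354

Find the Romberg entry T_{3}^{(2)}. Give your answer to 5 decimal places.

Richardson extrapolation on the trapezoidal column (denominator 4−1=3):
T_{2}^{(1)} = (4·0.6537085 − 0.6253996) / 3 = 0.6631448
T_{3}^{(1)} = (4·0.6609991 − 0.6537085) / 3 = 0.6634293
T_{3}^{(2)} = 0.6634293 + (0.6634293 − 0.6631448)/15 = 0.6634483

0.66345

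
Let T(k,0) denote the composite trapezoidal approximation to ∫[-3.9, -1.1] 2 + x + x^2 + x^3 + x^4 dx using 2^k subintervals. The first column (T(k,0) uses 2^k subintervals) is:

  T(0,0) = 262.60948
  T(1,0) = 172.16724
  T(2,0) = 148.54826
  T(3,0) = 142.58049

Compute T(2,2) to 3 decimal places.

T(1,1) = 172.16724 + (172.16724 − 262.60948)/3 = 142.01983
T(2,1) = 148.54826 + (148.54826 − 172.16724)/3 = 140.67527
T(2,2) = 140.67527 + (140.67527 − 142.01983)/15 = 140.58563
(Column j=1 coincides with Simpson's rule on the same nodes.)

140.586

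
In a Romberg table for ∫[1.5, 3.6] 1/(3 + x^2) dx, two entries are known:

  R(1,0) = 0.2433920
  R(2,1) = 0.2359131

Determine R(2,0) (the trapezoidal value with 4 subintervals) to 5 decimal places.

From R(2,1) = (4·R(2,0) − R(1,0))/3, solve for R(2,0):
4·R(2,0) = 3·0.2359131 + 0.2433920 = 0.9511313
R(2,0) = 0.2377828

0.23778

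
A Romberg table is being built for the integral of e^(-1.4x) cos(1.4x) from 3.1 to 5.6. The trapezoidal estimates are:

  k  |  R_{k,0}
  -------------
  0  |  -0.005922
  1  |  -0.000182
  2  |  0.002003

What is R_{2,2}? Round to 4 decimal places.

R_{1,1} = -0.000182 + (-0.000182 − (-0.005922))/3 = 0.001731
R_{2,1} = 0.002003 + (0.002003 − (-0.000182))/3 = 0.002731
R_{2,2} = 0.002731 + (0.002731 − 0.001731)/15 = 0.002798

0.0028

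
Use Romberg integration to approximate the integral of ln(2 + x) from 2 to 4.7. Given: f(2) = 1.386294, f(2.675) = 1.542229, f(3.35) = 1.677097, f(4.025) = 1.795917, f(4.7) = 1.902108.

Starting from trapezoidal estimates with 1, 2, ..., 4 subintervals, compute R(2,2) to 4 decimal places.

4.4989

R(0,0) (trapezoid, 1 panel, h=2.7000): 4.439343
R(1,0) (trapezoid, 2 panels, h=1.3500): 4.483752
R(2,0) (trapezoid, 4 panels, h=0.6750): 4.495125
R(1,1) = 4.483752 + (4.483752 − 4.439343)/3 = 4.498555
R(2,1) = 4.495125 + (4.495125 − 4.483752)/3 = 4.498916
R(2,2) = 4.498916 + (4.498916 − 4.498555)/15 = 4.498940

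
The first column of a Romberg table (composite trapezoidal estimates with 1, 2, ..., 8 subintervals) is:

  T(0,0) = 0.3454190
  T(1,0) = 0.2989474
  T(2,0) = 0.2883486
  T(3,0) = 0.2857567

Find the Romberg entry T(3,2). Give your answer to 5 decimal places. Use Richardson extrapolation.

Richardson extrapolation on the trapezoidal column (denominator 4−1=3):
T(2,1) = (4·0.2883486 − 0.2989474) / 3 = 0.2848157
T(3,1) = (4·0.2857567 − 0.2883486) / 3 = 0.2848927
T(3,2) = 0.2848927 + (0.2848927 − 0.2848157)/15 = 0.2848978

0.28490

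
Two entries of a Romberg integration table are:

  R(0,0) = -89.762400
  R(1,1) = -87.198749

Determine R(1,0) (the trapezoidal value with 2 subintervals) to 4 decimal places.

-87.8397

From R(1,1) = (4·R(1,0) − R(0,0))/3, solve for R(1,0):
4·R(1,0) = 3·(-87.198749) + (-89.762400) = -351.358647
R(1,0) = -87.839662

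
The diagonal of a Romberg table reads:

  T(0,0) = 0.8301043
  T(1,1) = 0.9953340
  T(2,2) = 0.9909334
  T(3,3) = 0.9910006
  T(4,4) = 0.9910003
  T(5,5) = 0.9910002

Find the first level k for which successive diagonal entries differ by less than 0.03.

k = 2

|T(1,1) − T(0,0)| = 0.1652297 ≥ 0.03
|T(2,2) − T(1,1)| = 0.0044006 < 0.03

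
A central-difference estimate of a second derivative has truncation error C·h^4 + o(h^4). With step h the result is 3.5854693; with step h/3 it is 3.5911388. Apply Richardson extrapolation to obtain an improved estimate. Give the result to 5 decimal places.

The leading error scales as h^4; refining by a factor of 3 reduces it by 3^4 = 81.
Extrapolated value = (81·A(h/3) − A(h)) / (81 − 1)
= (81·3.5911388 − 3.5854693) / 80
= 287.2967735 / 80 = 3.5912097

3.59121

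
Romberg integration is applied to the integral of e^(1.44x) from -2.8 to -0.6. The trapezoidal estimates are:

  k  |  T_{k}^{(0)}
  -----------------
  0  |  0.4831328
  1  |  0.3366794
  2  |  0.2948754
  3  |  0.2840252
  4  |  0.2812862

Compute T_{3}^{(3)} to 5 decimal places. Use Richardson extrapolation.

0.28037

Richardson extrapolation on the trapezoidal column (denominator 4−1=3):
T_{1}^{(1)} = (4·0.3366794 − 0.4831328) / 3 = 0.2878616
T_{2}^{(1)} = 0.2948754 + (0.2948754 − 0.3366794)/3 = 0.2809407
T_{3}^{(1)} = (4·0.2840252 − 0.2948754) / 3 = 0.2804085
T_{2}^{(2)} = (16·0.2809407 − 0.2878616) / 15 = 0.2804793
T_{3}^{(2)} = 0.2804085 + (0.2804085 − 0.2809407)/15 = 0.2803730
T_{3}^{(3)} = (64·0.2803730 − 0.2804793) / 63 = 0.2803713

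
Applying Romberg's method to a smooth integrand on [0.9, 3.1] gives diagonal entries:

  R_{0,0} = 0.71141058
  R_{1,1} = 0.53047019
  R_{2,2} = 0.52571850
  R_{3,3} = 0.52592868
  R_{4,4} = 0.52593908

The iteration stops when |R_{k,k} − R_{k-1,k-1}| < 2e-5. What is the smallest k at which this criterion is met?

|R_{1,1} − R_{0,0}| = 0.18094039 ≥ 2e-5
|R_{2,2} − R_{1,1}| = 0.00475169 ≥ 2e-5
|R_{3,3} − R_{2,2}| = 0.00021018 ≥ 2e-5
|R_{4,4} − R_{3,3}| = 0.00001040 < 2e-5

k = 4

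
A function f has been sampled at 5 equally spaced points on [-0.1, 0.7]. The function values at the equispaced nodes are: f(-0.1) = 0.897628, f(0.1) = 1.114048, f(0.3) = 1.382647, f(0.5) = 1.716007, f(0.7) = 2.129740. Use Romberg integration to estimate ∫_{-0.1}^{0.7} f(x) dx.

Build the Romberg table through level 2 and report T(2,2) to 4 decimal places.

1.1408

T(0,0) (trapezoid, 1 panel, h=0.8000): 1.210947
T(1,0) (trapezoid, 2 panels, h=0.4000): 1.158532
T(2,0) (trapezoid, 4 panels, h=0.2000): 1.145277
T(1,1) = 1.158532 + (1.158532 − 1.210947)/3 = 1.141060
T(2,1) = 1.145277 + (1.145277 − 1.158532)/3 = 1.140859
T(2,2) = 1.140859 + (1.140859 − 1.141060)/15 = 1.140846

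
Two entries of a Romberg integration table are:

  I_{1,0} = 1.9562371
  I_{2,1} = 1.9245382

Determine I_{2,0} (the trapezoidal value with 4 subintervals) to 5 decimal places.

1.93246

From I_{2,1} = (4·I_{2,0} − I_{1,0})/3, solve for I_{2,0}:
4·I_{2,0} = 3·1.9245382 + 1.9562371 = 7.7298517
I_{2,0} = 1.9324629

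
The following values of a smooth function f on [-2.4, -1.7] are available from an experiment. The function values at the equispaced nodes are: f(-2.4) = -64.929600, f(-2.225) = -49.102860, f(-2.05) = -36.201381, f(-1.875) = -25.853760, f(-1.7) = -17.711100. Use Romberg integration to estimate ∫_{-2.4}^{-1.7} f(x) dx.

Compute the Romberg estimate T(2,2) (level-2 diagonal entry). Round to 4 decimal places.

-26.5340

T(0,0) (trapezoid, 1 panel, h=0.7000): -28.924245
T(1,0) (trapezoid, 2 panels, h=0.3500): -27.132606
T(2,0) (trapezoid, 4 panels, h=0.1750): -26.683711
T(1,1) = -27.132606 + (-27.132606 − (-28.924245))/3 = -26.535393
T(2,1) = -26.683711 + (-26.683711 − (-27.132606))/3 = -26.534079
T(2,2) = -26.534079 + (-26.534079 − (-26.535393))/15 = -26.533991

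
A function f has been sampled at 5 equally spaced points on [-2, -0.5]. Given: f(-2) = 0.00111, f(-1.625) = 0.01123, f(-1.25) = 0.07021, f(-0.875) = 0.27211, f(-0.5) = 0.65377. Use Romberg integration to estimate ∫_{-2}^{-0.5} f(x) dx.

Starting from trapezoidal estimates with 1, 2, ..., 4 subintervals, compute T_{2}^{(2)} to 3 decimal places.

T_{0}^{(0)} (trapezoid, 1 panel, h=1.5000): 0.49116
T_{1}^{(0)} (trapezoid, 2 panels, h=0.7500): 0.29824
T_{2}^{(0)} (trapezoid, 4 panels, h=0.3750): 0.25537
T_{1}^{(1)} = 0.29824 + (0.29824 − 0.49116)/3 = 0.23393
T_{2}^{(1)} = 0.25537 + (0.25537 − 0.29824)/3 = 0.24108
T_{2}^{(2)} = 0.24108 + (0.24108 − 0.23393)/15 = 0.24156

0.242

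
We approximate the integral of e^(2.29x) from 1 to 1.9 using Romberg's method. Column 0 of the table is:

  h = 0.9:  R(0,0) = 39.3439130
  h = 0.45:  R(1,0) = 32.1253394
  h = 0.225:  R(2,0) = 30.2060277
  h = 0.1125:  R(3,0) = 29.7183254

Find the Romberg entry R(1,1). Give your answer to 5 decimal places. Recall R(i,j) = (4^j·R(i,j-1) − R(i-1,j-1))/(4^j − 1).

29.71915

R(1,1) = (4·32.1253394 − 39.3439130) / 3 = 29.7191482
(Column j=1 coincides with Simpson's rule on the same nodes.)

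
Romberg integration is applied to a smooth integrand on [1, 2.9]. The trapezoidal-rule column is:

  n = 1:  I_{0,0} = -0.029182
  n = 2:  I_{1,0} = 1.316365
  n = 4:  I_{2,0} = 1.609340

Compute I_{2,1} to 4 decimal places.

1.7070

Richardson extrapolation on the trapezoidal column (denominator 4−1=3):
I_{2,1} = (4·1.609340 − 1.316365) / 3 = 1.706998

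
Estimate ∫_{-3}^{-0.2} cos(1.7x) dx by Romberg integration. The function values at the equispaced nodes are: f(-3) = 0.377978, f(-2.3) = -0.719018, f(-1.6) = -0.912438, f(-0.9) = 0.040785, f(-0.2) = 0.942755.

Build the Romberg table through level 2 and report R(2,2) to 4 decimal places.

R(0,0) (trapezoid, 1 panel, h=2.8000): 1.849026
R(1,0) (trapezoid, 2 panels, h=1.4000): -0.352900
R(2,0) (trapezoid, 4 panels, h=0.7000): -0.651213
R(1,1) = -0.352900 + (-0.352900 − 1.849026)/3 = -1.086875
R(2,1) = -0.651213 + (-0.651213 − (-0.352900))/3 = -0.750651
R(2,2) = -0.750651 + (-0.750651 − (-1.086875))/15 = -0.728236

-0.7282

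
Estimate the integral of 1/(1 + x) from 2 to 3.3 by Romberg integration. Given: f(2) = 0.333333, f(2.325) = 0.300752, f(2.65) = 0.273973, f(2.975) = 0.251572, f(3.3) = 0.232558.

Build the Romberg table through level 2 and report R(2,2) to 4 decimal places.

0.3600

R(0,0) (trapezoid, 1 panel, h=1.3000): 0.367829
R(1,0) (trapezoid, 2 panels, h=0.6500): 0.361997
R(2,0) (trapezoid, 4 panels, h=0.3250): 0.360504
R(1,1) = 0.361997 + (0.361997 − 0.367829)/3 = 0.360053
R(2,1) = 0.360504 + (0.360504 − 0.361997)/3 = 0.360006
R(2,2) = 0.360006 + (0.360006 − 0.360053)/15 = 0.360003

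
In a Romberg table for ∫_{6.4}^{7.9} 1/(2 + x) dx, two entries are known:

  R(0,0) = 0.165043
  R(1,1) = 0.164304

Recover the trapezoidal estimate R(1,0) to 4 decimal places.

From R(1,1) = (4·R(1,0) − R(0,0))/3, solve for R(1,0):
4·R(1,0) = 3·0.164304 + 0.165043 = 0.657955
R(1,0) = 0.164489

0.1645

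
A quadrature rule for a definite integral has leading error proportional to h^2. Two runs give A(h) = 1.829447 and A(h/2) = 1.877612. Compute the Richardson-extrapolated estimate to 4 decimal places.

Extrapolated value = (4·A(h/2) − A(h)) / (4 − 1)
= (4·1.877612 − 1.829447) / 3
= 5.681001 / 3 = 1.893667

1.8937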